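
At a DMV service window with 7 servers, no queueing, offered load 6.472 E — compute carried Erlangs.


B(7,6.472) = 0.215573 (Erlang-B)
Carried load = a(1 − B) = 6.472·(1 − 0.215573) = 6.472·0.784427 = 5.0768 E

Final: 5.0768 Erlangs


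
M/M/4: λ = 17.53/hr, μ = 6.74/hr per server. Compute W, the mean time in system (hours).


a = 2.6009; ρ = 0.6502; P₀ = 0.065076
Lq = P₀·a^c·ρ/(c!(1−ρ)²) = 0.65944
Wq = Lq/λ = 0.65944/17.53 = 0.03762 hr
W = Wq + 1/μ = 0.03762 + 0.14837 = 0.18599 hr

Final: 0.18599 hr


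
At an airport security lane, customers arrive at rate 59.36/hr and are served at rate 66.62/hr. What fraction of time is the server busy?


ρ = λ/μ = 59.36/66.62 = 0.8910

Final: 0.8910


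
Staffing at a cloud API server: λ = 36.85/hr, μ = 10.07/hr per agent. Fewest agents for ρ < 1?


Stability requires cμ > λ ⇔ c > λ/μ.
λ/μ = 36.85/10.07 = 3.6594
Minimum integer c = ⌊3.6594⌋ + 1 = 4
Check: 4·10.07 = 40.28 > 36.85, while 3·10.07 = 30.21 ≤ 36.85

Final: 4 servers


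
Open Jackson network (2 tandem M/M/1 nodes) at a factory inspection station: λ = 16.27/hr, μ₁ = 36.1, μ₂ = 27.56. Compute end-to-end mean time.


Each node sees arrival rate λ = 16.27/hr (tandem ⇒ throughput preserved).
W₁ = 1/(μ₁−λ) = 1/(36.1−16.27) = 0.05043 hr
W₂ = 1/(μ₂−λ) = 1/(27.56−16.27) = 0.08857 hr
W_total = W₁ + W₂ = 0.05043 + 0.08857 = 0.13900 hr

Final: 0.13900 hr


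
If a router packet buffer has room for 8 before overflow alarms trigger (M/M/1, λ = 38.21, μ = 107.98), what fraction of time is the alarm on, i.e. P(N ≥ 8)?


ρ = 38.21/107.98 = 0.3539
P(N ≥ n) = ρ^n = 0.3539^8 = 0.0002458

Final: 0.0002458


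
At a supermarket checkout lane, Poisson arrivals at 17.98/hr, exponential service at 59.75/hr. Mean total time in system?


W = 1/(μ−λ) = 1/(59.75 − 17.98) = 1/41.77 = 0.02394 hr

Final: 0.02394 hr


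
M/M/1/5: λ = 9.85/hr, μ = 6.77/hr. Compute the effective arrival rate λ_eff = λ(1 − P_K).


ρ = 1.4549; P_K = (1−ρ)ρ^5/(1−ρ^6) = 0.349538
λ_eff = λ(1 − P_K) = 9.85·(1 − 0.349538) = 9.85·0.650462 = 6.4071 /hr

Final: 6.4071 /hr


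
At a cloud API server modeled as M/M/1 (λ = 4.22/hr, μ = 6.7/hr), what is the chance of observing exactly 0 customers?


ρ = 4.22/6.7 = 0.6299
P_n = (1−ρ)·ρ^n = (1 − 0.6299)·0.6299^0 = 0.3701·1.000000 = 0.370149

Final: 0.370149


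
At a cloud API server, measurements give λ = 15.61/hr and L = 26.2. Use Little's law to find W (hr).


W = L/λ = 26.2/15.61 = 1.6784 hr

Final: 1.6784 hr


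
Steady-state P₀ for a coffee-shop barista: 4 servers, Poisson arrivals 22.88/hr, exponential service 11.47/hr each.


a = λ/μ = 22.88/11.47 = 1.9948; ρ = a/c = 0.4987
Σ_{k=0}^{3} a^k/k! (terms k=0..3) = 1.00000 + 1.99477 + 1.98955 + 1.32290 = 6.30722
Tail: a^4/(4!(1−ρ)) = 15.83326/(24·0.5013) = 1.31600
P₀ = 1/(6.30722 + 1.31600) = 1/7.62322 = 0.131178

Final: 0.131178


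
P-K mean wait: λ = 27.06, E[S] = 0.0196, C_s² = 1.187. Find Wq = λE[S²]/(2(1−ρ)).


ρ = λ·E[S] = 27.06·0.0196 = 0.5304
E[S²] = E[S]²(1+C_s²) = 0.0196²·(1+1.187) = 0.0008402
Wq = λ·E[S²]/(2(1−ρ)) = 27.06·0.0008402/(2·0.4696) = 0.02421 hr

Final: 0.02421 hr


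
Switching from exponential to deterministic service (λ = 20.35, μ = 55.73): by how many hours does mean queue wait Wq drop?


ρ = 20.35/55.73 = 0.3652
Wq(M/M/1) = ρ/(μ−λ) = 0.3652/35.38 = 0.01032 hr
Wq(M/D/1) = ρ/(2(μ−λ)) = 0.005160 hr
Savings = 0.01032 − 0.005160 = 0.005160 hr

Final: 0.005160 hr


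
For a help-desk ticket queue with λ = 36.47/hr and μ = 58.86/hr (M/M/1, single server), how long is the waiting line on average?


ρ = 36.47/58.86 = 0.6196
Lq = ρ²/(1−ρ) = 0.3839/0.3804 = 1.0092

Final: 1.0092


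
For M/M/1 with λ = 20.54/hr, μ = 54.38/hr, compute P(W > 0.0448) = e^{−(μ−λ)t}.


W ~ Exponential(μ−λ) for M/M/1.
μ − λ = 54.38 − 20.54 = 33.8400
P(W > t) = e^{−(μ−λ)t} = e^{−1.5160} = 0.219581

Final: 0.219581


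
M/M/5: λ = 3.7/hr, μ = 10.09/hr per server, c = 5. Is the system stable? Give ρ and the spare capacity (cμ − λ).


Total capacity cμ = 5·10.09 = 50.45/hr
ρ = λ/(cμ) = 3.7/50.45 = 0.07334
Stable ⇔ ρ < 1: YES
Spare capacity = cμ − λ = 50.45 − 3.7 = 46.75/hr

Final: ρ = 0.07334; stable; margin = 46.75/hr


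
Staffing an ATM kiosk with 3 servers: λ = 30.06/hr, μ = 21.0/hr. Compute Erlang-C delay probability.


a = λ/μ = 1.4314; ρ = a/3 = 0.4771
P₀ = 0.227747 (from M/M/c formula)
C(c,a) = [a^c/(c!(1−ρ))]·P₀ = [2.93298/(6·0.5229)]·0.227747
= 0.93492·0.227747 = 0.212925

Final: 0.212925


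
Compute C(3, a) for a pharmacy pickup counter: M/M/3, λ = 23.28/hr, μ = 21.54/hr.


a = λ/μ = 1.0808; ρ = a/3 = 0.3603
P₀ = 0.334033 (from M/M/c formula)
C(c,a) = [a^c/(c!(1−ρ))]·P₀ = [1.26244/(6·0.6397)]·0.334033
= 0.32889·0.334033 = 0.109862

Final: 0.109862


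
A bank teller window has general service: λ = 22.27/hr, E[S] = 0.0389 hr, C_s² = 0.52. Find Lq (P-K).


ρ = λ·E[S] = 22.27·0.0389 = 0.8663
Lq = ρ²(1+C_s²)/(2(1−ρ)) = 0.7505·(1+0.52)/(2·0.1337)
= 0.7505·1.5200/0.2674 = 4.26611

Final: 4.26611


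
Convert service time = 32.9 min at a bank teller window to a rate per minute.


μ = 1/(service time) in consistent units.
1 minute = 1 min, so μ = 1/32.9 = 0.03040 per minute

Final: 0.03040 /min


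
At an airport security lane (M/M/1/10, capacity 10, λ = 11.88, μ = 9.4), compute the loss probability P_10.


ρ = λ/μ = 11.88/9.4 = 1.2638
P_K = (1−ρ)ρ^K/(1−ρ^(K+1)) = (-0.2638·10.396469)/(1 − 13.139367)
= -2.742898/-12.139367 = 0.225951

Final: 0.225951


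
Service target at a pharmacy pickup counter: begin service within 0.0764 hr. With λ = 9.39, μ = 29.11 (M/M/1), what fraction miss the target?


ρ = 9.39/29.11 = 0.3226
P(Wq > t) = ρ·e^{−(μ−λ)t} = 0.3226·e^{−1.5066}
= 0.3226·0.221661 = 0.071501

Final: 0.071501


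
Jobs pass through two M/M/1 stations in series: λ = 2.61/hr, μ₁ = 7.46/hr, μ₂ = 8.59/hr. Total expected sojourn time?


Each node sees arrival rate λ = 2.61/hr (tandem ⇒ throughput preserved).
W₁ = 1/(μ₁−λ) = 1/(7.46−2.61) = 0.20619 hr
W₂ = 1/(μ₂−λ) = 1/(8.59−2.61) = 0.16722 hr
W_total = W₁ + W₂ = 0.20619 + 0.16722 = 0.37341 hr

Final: 0.37341 hr


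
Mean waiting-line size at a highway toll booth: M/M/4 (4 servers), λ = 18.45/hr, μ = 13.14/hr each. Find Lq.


a = λ/μ = 1.4041; ρ = a/4 = 0.3510
P₀ = 0.243855
Lq = P₀·a^c·ρ / (c!·(1−ρ)²) = 0.243855·3.88691·0.3510/(24·0.42117)
= 0.03292

Final: 0.03292


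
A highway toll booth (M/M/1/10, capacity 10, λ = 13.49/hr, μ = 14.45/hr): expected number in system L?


ρ = 13.49/14.45 = 0.9336
L = ρ[1 − (K+1)ρ^K + Kρ^(K+1)] / [(1−ρ)(1−ρ^(K+1))]
Numerator: 0.9336·(1 − 11·0.502853 + 10·0.469445) = 0.152238
Denominator: (0.06644)·(0.530555) = 0.035248
L = 0.152238/0.035248 = 4.3191

Final: 4.3191


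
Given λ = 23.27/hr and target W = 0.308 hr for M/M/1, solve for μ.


W = 1/(μ−λ) ⇒ μ − λ = 1/W = 1/0.308 = 3.2468
μ = λ + 1/W = 23.27 + 3.2468 = 26.5168 per hr

Final: 26.5168 /hr


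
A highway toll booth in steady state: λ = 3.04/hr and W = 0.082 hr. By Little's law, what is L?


L = λW = 3.04·0.082 = 0.2493

Final: 0.2493


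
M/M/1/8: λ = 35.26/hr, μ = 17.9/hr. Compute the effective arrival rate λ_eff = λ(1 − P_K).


ρ = 1.9698; P_K = (1−ρ)ρ^8/(1−ρ^9) = 0.493448
λ_eff = λ(1 − P_K) = 35.26·(1 − 0.493448) = 35.26·0.506552 = 17.8610 /hr

Final: 17.8610 /hr


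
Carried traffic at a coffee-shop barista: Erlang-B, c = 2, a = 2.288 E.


B(2,2.288) = 0.443228 (Erlang-B)
Carried load = a(1 − B) = 2.288·(1 − 0.443228) = 2.288·0.556772 = 1.2739 E

Final: 1.2739 Erlangs


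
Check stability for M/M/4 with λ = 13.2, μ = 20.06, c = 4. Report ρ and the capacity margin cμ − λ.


Total capacity cμ = 4·20.06 = 80.24/hr
ρ = λ/(cμ) = 13.2/80.24 = 0.1645
Stable ⇔ ρ < 1: YES
Spare capacity = cμ − λ = 80.24 − 13.2 = 67.04/hr

Final: ρ = 0.1645; stable; margin = 67.04/hr


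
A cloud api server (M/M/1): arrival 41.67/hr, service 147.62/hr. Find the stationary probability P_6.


ρ = 41.67/147.62 = 0.2823
P_n = (1−ρ)·ρ^n = (1 − 0.2823)·0.2823^6 = 0.7177·0.0005059 = 0.0003631

Final: 0.0003631


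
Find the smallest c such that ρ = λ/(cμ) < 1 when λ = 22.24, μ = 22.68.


Stability requires cμ > λ ⇔ c > λ/μ.
λ/μ = 22.24/22.68 = 0.9806
Minimum integer c = ⌊0.9806⌋ + 1 = 1
Check: 1·22.68 = 22.68 > 22.24, while 0·22.68 = 0.00 ≤ 22.24

Final: 1 servers


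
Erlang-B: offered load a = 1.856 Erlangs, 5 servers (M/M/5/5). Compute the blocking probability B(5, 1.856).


B(c,a) = (a^c/c!) / Σ_{k=0}^{c} a^k/k!
a^5/5! = 0.183531
Σ terms (k=0..5): 1.00000 + 1.85600 + 1.72237 + 1.06557 + 0.49443 + 0.18353 = 6.321896
B = 0.183531/6.321896 = 0.029031

Final: 0.029031


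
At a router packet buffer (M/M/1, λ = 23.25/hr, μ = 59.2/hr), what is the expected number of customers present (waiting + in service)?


ρ = λ/μ = 23.25/59.2 = 0.3927
L = ρ/(1−ρ) = 0.3927/(1 − 0.3927) = 0.3927/0.6073 = 0.6467

Final: 0.6467


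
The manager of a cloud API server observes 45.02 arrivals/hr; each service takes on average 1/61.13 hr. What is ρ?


ρ = λ/μ = 45.02/61.13 = 0.7365

Final: 0.7365


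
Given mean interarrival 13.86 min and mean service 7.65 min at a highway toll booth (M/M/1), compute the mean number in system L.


λ = 60/13.86 = 4.3290 /hr
μ = 60/7.65 = 7.8431 /hr
ρ = λ/μ = 4.3290/7.8431 = 0.5519
L = ρ/(1−ρ) = 0.5519/0.4481 = 1.2319

Final: 1.2319


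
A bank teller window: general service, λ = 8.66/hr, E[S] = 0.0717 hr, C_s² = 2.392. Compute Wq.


ρ = λ·E[S] = 8.66·0.0717 = 0.6209
E[S²] = E[S]²(1+C_s²) = 0.0717²·(1+2.392) = 0.017438
Wq = λ·E[S²]/(2(1−ρ)) = 8.66·0.017438/(2·0.3791) = 0.19918 hr

Final: 0.19918 hr


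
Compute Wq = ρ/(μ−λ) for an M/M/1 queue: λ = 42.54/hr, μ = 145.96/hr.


ρ = 42.54/145.96 = 0.2914
Wq = ρ/(μ−λ) = 0.2914/(145.96 − 42.54) = 0.2914/103.42 = 0.002818 hr

Final: 0.002818 hr


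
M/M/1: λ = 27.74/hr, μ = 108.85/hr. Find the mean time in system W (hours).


W = 1/(μ−λ) = 1/(108.85 − 27.74) = 1/81.11 = 0.01233 hr

Final: 0.01233 hr


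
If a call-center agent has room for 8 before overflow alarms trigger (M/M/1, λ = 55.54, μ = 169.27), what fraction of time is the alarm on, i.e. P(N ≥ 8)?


ρ = 55.54/169.27 = 0.3281
P(N ≥ n) = ρ^n = 0.3281^8 = 0.0001343

Final: 0.0001343


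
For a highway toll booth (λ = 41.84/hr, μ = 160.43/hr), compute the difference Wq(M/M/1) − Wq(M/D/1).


ρ = 41.84/160.43 = 0.2608
Wq(M/M/1) = ρ/(μ−λ) = 0.2608/118.59 = 0.002199 hr
Wq(M/D/1) = ρ/(2(μ−λ)) = 0.001100 hr
Savings = 0.002199 − 0.001100 = 0.001100 hr

Final: 0.001100 hr


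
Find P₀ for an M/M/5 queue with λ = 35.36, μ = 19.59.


a = λ/μ = 35.36/19.59 = 1.8050; ρ = a/c = 0.3610
Σ_{k=0}^{4} a^k/k! (terms k=0..4) = 1.00000 + 1.80500 + 1.62902 + 0.98013 + 0.44228 = 5.85643
Tail: a^5/(5!(1−ρ)) = 19.15972/(120·0.6390) = 0.24987
P₀ = 1/(5.85643 + 0.24987) = 1/6.10630 = 0.163765

Final: 0.163765


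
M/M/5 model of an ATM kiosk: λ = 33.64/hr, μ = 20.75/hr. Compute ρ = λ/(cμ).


ρ = λ/(cμ) = 33.64/(5·20.75) = 33.64/103.75 = 0.3242

Final: 0.3242


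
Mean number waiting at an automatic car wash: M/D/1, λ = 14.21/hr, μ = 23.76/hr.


ρ = 14.21/23.76 = 0.5981
M/D/1: Lq = ρ²/(2(1−ρ)) = 0.3577/(2·0.4019) = 0.44495

Final: 0.44495


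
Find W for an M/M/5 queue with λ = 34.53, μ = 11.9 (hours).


a = 2.9017; ρ = 0.5803; P₀ = 0.052024
Lq = P₀·a^c·ρ/(c!(1−ρ)²) = 0.29386
Wq = Lq/λ = 0.29386/34.53 = 0.008510 hr
W = Wq + 1/μ = 0.008510 + 0.08403 = 0.09254 hr

Final: 0.09254 hr


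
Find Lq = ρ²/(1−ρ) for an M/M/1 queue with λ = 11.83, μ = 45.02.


ρ = 11.83/45.02 = 0.2628
Lq = ρ²/(1−ρ) = 0.06905/0.7372 = 0.09366

Final: 0.09366


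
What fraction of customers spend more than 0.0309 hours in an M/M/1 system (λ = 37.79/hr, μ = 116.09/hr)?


W ~ Exponential(μ−λ) for M/M/1.
μ − λ = 116.09 − 37.79 = 78.3000
P(W > t) = e^{−(μ−λ)t} = e^{−2.4195} = 0.088969

Final: 0.088969


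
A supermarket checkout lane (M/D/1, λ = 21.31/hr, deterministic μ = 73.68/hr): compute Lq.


ρ = 21.31/73.68 = 0.2892
M/D/1: Lq = ρ²/(2(1−ρ)) = 0.08365/(2·0.7108) = 0.05884

Final: 0.05884


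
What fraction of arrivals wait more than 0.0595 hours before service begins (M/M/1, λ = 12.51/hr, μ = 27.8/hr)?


ρ = 12.51/27.8 = 0.4500
P(Wq > t) = ρ·e^{−(μ−λ)t} = 0.4500·e^{−0.9098}
= 0.4500·0.402623 = 0.181180

Final: 0.181180


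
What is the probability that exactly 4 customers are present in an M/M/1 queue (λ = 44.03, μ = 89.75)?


ρ = 44.03/89.75 = 0.4906
P_n = (1−ρ)·ρ^n = (1 − 0.4906)·0.4906^4 = 0.5094·0.057924 = 0.029507

Final: 0.029507


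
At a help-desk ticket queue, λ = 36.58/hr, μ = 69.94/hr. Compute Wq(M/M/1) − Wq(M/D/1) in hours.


ρ = 36.58/69.94 = 0.5230
Wq(M/M/1) = ρ/(μ−λ) = 0.5230/33.36 = 0.01568 hr
Wq(M/D/1) = ρ/(2(μ−λ)) = 0.007839 hr
Savings = 0.01568 − 0.007839 = 0.007839 hr

Final: 0.007839 hr


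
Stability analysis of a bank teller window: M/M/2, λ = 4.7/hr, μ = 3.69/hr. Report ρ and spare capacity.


Total capacity cμ = 2·3.69 = 7.38/hr
ρ = λ/(cμ) = 4.7/7.38 = 0.6369
Stable ⇔ ρ < 1: YES
Spare capacity = cμ − λ = 7.38 − 4.7 = 2.68/hr

Final: ρ = 0.6369; stable; margin = 2.68/hr


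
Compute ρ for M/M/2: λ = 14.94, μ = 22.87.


ρ = λ/(cμ) = 14.94/(2·22.87) = 14.94/45.74 = 0.3266

Final: 0.3266


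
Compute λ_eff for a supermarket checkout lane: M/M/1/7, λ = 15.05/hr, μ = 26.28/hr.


ρ = 0.5727; P_K = (1−ρ)ρ^7/(1−ρ^8) = 0.008733
λ_eff = λ(1 − P_K) = 15.05·(1 − 0.008733) = 15.05·0.991267 = 14.9186 /hr

Final: 14.9186 /hr


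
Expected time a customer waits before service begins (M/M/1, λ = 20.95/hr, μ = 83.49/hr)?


ρ = 20.95/83.49 = 0.2509
Wq = ρ/(μ−λ) = 0.2509/(83.49 − 20.95) = 0.2509/62.54 = 0.004012 hr

Final: 0.004012 hr


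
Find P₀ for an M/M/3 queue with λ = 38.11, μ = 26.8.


a = λ/μ = 38.11/26.8 = 1.4220; ρ = a/c = 0.4740
Σ_{k=0}^{2} a^k/k! (terms k=0..2) = 1.00000 + 1.42201 + 1.01106 = 3.43308
Tail: a^3/(3!(1−ρ)) = 2.87549/(6·0.5260) = 0.91113
P₀ = 1/(3.43308 + 0.91113) = 1/4.34421 = 0.230192

Final: 0.230192


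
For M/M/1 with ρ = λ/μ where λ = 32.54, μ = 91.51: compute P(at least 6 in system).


ρ = 32.54/91.51 = 0.3556
P(N ≥ n) = ρ^n = 0.3556^6 = 0.002022

Final: 0.002022


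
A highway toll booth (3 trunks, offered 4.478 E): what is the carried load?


B(3,4.478) = 0.491165 (Erlang-B)
Carried load = a(1 − B) = 4.478·(1 − 0.491165) = 4.478·0.508835 = 2.2786 E

Final: 2.2786 Erlangs


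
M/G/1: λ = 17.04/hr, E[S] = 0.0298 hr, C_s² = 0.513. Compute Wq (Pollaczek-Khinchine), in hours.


ρ = λ·E[S] = 17.04·0.0298 = 0.5078
E[S²] = E[S]²(1+C_s²) = 0.0298²·(1+0.513) = 0.001344
Wq = λ·E[S²]/(2(1−ρ)) = 17.04·0.001344/(2·0.4922) = 0.02326 hr

Final: 0.02326 hr


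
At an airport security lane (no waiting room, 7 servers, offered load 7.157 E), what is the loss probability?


B(c,a) = (a^c/c!) / Σ_{k=0}^{c} a^k/k!
a^7/7! = 190.847548
Σ terms (k=0..7): 1.00000 + 7.15700 + 25.61132 + 61.10008 + 109.32332 + 156.48541 + 186.66101 + 190.84755 = 738.185693
B = 190.847548/738.185693 = 0.258536

Final: 0.258536


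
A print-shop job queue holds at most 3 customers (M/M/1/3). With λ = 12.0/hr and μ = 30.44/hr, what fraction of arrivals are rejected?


ρ = λ/μ = 12.0/30.44 = 0.3942
P_K = (1−ρ)ρ^K/(1−ρ^(K+1)) = (0.6058·0.061265)/(1 − 0.024152)
= 0.037113/0.975848 = 0.038032

Final: 0.038032


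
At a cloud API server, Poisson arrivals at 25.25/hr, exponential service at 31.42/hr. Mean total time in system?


W = 1/(μ−λ) = 1/(31.42 − 25.25) = 1/6.17 = 0.1621 hr

Final: 0.1621 hr


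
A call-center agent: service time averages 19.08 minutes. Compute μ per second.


μ = 1/(service time) in consistent units.
1 second = 0.0166667 min, so μ = 0.0166667/19.08 = 0.0008735 per second

Final: 0.0008735 /sec


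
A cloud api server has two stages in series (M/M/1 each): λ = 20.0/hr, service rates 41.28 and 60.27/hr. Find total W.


Each node sees arrival rate λ = 20.0/hr (tandem ⇒ throughput preserved).
W₁ = 1/(μ₁−λ) = 1/(41.28−20.0) = 0.04699 hr
W₂ = 1/(μ₂−λ) = 1/(60.27−20.0) = 0.02483 hr
W_total = W₁ + W₂ = 0.04699 + 0.02483 = 0.07182 hr

Final: 0.07182 hr


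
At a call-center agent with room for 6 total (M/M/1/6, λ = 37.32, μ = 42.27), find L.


ρ = 37.32/42.27 = 0.8829
L = ρ[1 − (K+1)ρ^K + Kρ^(K+1)] / [(1−ρ)(1−ρ^(K+1))]
Numerator: 0.8829·(1 − 7·0.473649 + 6·0.418182) = 0.170888
Denominator: (0.1171)·(0.581818) = 0.068133
L = 0.170888/0.068133 = 2.5081

Final: 2.5081


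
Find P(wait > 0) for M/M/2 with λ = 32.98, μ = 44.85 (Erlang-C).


a = λ/μ = 0.7353; ρ = a/2 = 0.3677
P₀ = 0.462341 (from M/M/c formula)
C(c,a) = [a^c/(c!(1−ρ))]·P₀ = [0.54072/(2·0.6323)]·0.462341
= 0.42757·0.462341 = 0.197681

Final: 0.197681


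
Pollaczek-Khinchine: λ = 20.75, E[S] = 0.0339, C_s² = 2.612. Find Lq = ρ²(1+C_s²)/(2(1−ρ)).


ρ = λ·E[S] = 20.75·0.0339 = 0.7034
Lq = ρ²(1+C_s²)/(2(1−ρ)) = 0.4948·(1+2.612)/(2·0.2966)
= 0.4948·3.6120/0.5932 = 3.01314

Final: 3.01314


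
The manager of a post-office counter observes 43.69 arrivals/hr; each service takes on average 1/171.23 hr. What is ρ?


ρ = λ/μ = 43.69/171.23 = 0.2552

Final: 0.2552


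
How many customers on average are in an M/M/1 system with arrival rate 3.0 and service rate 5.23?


ρ = λ/μ = 3.0/5.23 = 0.5736
L = ρ/(1−ρ) = 0.5736/(1 − 0.5736) = 0.5736/0.4264 = 1.3453

Final: 1.3453


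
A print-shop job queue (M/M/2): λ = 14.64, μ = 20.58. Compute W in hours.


a = 0.7114; ρ = 0.3557; P₀ = 0.475269
Lq = P₀·a^c·ρ/(c!(1−ρ)²) = 0.10303
Wq = Lq/λ = 0.10303/14.64 = 0.007038 hr
W = Wq + 1/μ = 0.007038 + 0.04859 = 0.05563 hr

Final: 0.05563 hr


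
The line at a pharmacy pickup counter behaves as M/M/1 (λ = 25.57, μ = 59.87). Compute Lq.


ρ = 25.57/59.87 = 0.4271
Lq = ρ²/(1−ρ) = 0.1824/0.5729 = 0.3184

Final: 0.3184


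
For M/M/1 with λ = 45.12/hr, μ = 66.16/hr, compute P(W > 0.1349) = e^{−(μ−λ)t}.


W ~ Exponential(μ−λ) for M/M/1.
μ − λ = 66.16 − 45.12 = 21.0400
P(W > t) = e^{−(μ−λ)t} = e^{−2.8383} = 0.058525

Final: 0.058525


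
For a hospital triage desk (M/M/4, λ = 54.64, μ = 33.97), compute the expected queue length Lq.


a = λ/μ = 1.6085; ρ = a/4 = 0.4021
P₀ = 0.197545
Lq = P₀·a^c·ρ / (c!·(1−ρ)²) = 0.197545·6.69361·0.4021/(24·0.35746)
= 0.06198

Final: 0.06198


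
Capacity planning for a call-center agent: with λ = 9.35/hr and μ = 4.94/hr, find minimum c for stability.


Stability requires cμ > λ ⇔ c > λ/μ.
λ/μ = 9.35/4.94 = 1.8927
Minimum integer c = ⌊1.8927⌋ + 1 = 2
Check: 2·4.94 = 9.88 > 9.35, while 1·4.94 = 4.94 ≤ 9.35

Final: 2 servers


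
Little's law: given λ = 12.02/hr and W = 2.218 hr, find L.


L = λW = 12.02·2.218 = 26.6604

Final: 26.6604


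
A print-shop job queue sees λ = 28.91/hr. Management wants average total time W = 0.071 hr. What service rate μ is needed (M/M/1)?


W = 1/(μ−λ) ⇒ μ − λ = 1/W = 1/0.071 = 14.0845
μ = λ + 1/W = 28.91 + 14.0845 = 42.9945 per hr

Final: 42.9945 /hr


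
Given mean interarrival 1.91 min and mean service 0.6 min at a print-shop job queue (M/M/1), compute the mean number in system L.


λ = 60/1.91 = 31.4136 /hr
μ = 60/0.6 = 100.0000 /hr
ρ = λ/μ = 31.4136/100.0000 = 0.3141
L = ρ/(1−ρ) = 0.3141/0.6859 = 0.4580

Final: 0.4580


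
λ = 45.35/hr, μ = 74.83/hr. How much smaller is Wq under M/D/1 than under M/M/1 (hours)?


ρ = 45.35/74.83 = 0.6060
Wq(M/M/1) = ρ/(μ−λ) = 0.6060/29.48 = 0.02056 hr
Wq(M/D/1) = ρ/(2(μ−λ)) = 0.01028 hr
Savings = 0.02056 − 0.01028 = 0.01028 hr

Final: 0.01028 hr


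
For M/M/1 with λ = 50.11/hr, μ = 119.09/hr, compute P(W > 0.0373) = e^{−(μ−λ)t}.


W ~ Exponential(μ−λ) for M/M/1.
μ − λ = 119.09 − 50.11 = 68.9800
P(W > t) = e^{−(μ−λ)t} = e^{−2.5730} = 0.076310

Final: 0.076310


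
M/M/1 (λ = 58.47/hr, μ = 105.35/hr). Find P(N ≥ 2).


ρ = 58.47/105.35 = 0.5550
P(N ≥ n) = ρ^n = 0.5550^2 = 0.308033

Final: 0.308033


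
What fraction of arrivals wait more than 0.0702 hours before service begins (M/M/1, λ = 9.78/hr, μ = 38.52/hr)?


ρ = 9.78/38.52 = 0.2539
P(Wq > t) = ρ·e^{−(μ−λ)t} = 0.2539·e^{−2.0175}
= 0.2539·0.132981 = 0.033763

Final: 0.033763


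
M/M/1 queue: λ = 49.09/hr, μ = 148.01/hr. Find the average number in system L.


ρ = λ/μ = 49.09/148.01 = 0.3317
L = ρ/(1−ρ) = 0.3317/(1 − 0.3317) = 0.3317/0.6683 = 0.4963

Final: 0.4963


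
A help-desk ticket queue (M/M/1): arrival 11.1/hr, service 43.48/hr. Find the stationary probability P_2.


ρ = 11.1/43.48 = 0.2553
P_n = (1−ρ)·ρ^n = (1 − 0.2553)·0.2553^2 = 0.7447·0.065173 = 0.048535

Final: 0.048535


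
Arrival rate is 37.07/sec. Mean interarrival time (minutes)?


Mean interarrival time = 1/λ = 1/37.07 second = 0.02698 second
In minutes: 0.02698 × 0.0166667 = 0.0004496 min

Final: 0.0004496 min


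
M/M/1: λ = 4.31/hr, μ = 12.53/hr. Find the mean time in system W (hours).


W = 1/(μ−λ) = 1/(12.53 − 4.31) = 1/8.22 = 0.1217 hr

Final: 0.1217 hr


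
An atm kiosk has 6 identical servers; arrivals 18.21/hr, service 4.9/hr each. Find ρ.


ρ = λ/(cμ) = 18.21/(6·4.9) = 18.21/29.40 = 0.6194

Final: 0.6194


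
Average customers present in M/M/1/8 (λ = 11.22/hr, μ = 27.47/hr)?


ρ = 11.22/27.47 = 0.4084
L = ρ[1 − (K+1)ρ^K + Kρ^(K+1)] / [(1−ρ)(1−ρ^(K+1))]
Numerator: 0.4084·(1 − 9·0.0007746 + 8·0.0003164) = 0.406632
Denominator: (0.5916)·(0.999684) = 0.591367
L = 0.406632/0.591367 = 0.6876

Final: 0.6876


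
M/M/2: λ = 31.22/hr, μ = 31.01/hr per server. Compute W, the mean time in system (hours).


a = 1.0068; ρ = 0.5034; P₀ = 0.330330
Lq = P₀·a^c·ρ/(c!(1−ρ)²) = 0.34170
Wq = Lq/λ = 0.34170/31.22 = 0.01094 hr
W = Wq + 1/μ = 0.01094 + 0.03225 = 0.04319 hr

Final: 0.04319 hr


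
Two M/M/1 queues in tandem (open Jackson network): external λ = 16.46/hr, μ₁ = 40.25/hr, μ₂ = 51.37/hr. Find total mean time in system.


Each node sees arrival rate λ = 16.46/hr (tandem ⇒ throughput preserved).
W₁ = 1/(μ₁−λ) = 1/(40.25−16.46) = 0.04203 hr
W₂ = 1/(μ₂−λ) = 1/(51.37−16.46) = 0.02865 hr
W_total = W₁ + W₂ = 0.04203 + 0.02865 = 0.07068 hr

Final: 0.07068 hr


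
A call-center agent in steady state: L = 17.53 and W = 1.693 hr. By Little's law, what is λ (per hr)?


λ = L/W = 17.53/1.693 = 10.3544 /hr

Final: 10.3544 /hr


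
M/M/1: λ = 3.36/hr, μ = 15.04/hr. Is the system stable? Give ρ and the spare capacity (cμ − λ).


Total capacity cμ = 1·15.04 = 15.04/hr
ρ = λ/(cμ) = 3.36/15.04 = 0.2234
Stable ⇔ ρ < 1: YES
Spare capacity = cμ − λ = 15.04 − 3.36 = 11.68/hr

Final: ρ = 0.2234; stable; margin = 11.68/hr


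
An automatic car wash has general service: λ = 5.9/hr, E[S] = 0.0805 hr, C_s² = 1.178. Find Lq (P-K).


ρ = λ·E[S] = 5.9·0.0805 = 0.4750
Lq = ρ²(1+C_s²)/(2(1−ρ)) = 0.2256·(1+1.178)/(2·0.5251)
= 0.2256·2.1780/1.0501 = 0.46787

Final: 0.46787


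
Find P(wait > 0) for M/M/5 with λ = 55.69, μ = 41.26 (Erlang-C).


a = λ/μ = 1.3497; ρ = a/5 = 0.2699
P₀ = 0.259077 (from M/M/c formula)
C(c,a) = [a^c/(c!(1−ρ))]·P₀ = [4.47961/(120·0.7301)]·0.259077
= 0.05113·0.259077 = 0.013247

Final: 0.013247


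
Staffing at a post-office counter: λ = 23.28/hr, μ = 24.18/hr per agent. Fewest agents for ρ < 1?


Stability requires cμ > λ ⇔ c > λ/μ.
λ/μ = 23.28/24.18 = 0.9628
Minimum integer c = ⌊0.9628⌋ + 1 = 1
Check: 1·24.18 = 24.18 > 23.28, while 0·24.18 = 0.00 ≤ 23.28

Final: 1 servers


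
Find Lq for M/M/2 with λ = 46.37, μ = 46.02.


a = λ/μ = 1.0076; ρ = a/2 = 0.5038
P₀ = 0.329962
Lq = P₀·a^c·ρ / (c!·(1−ρ)²) = 0.329962·1.01527·0.5038/(2·0.24621)
= 0.34274

Final: 0.34274


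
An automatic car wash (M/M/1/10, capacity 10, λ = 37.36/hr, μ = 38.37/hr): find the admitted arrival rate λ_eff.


ρ = 0.9737; P_K = (1−ρ)ρ^10/(1−ρ^11) = 0.079275
λ_eff = λ(1 − P_K) = 37.36·(1 − 0.079275) = 37.36·0.920725 = 34.3983 /hr

Final: 34.3983 /hr


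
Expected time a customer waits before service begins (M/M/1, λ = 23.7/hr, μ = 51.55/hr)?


ρ = 23.7/51.55 = 0.4597
Wq = ρ/(μ−λ) = 0.4597/(51.55 − 23.7) = 0.4597/27.85 = 0.01651 hr

Final: 0.01651 hr


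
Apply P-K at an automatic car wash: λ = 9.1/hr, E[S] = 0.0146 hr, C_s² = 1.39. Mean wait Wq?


ρ = λ·E[S] = 9.1·0.0146 = 0.1329
E[S²] = E[S]²(1+C_s²) = 0.0146²·(1+1.39) = 0.0005095
Wq = λ·E[S²]/(2(1−ρ)) = 9.1·0.0005095/(2·0.8671) = 0.002673 hr

Final: 0.002673 hr


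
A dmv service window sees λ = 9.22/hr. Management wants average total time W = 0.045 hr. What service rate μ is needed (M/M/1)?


W = 1/(μ−λ) ⇒ μ − λ = 1/W = 1/0.045 = 22.2222
μ = λ + 1/W = 9.22 + 22.2222 = 31.4422 per hr

Final: 31.4422 /hr


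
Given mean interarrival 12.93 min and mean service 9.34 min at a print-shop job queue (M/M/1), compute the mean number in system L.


λ = 60/12.93 = 4.6404 /hr
μ = 60/9.34 = 6.4240 /hr
ρ = λ/μ = 4.6404/6.4240 = 0.7224
L = ρ/(1−ρ) = 0.7224/0.2776 = 2.6017

Final: 2.6017


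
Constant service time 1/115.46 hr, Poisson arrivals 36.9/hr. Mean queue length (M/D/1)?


ρ = 36.9/115.46 = 0.3196
M/D/1: Lq = ρ²/(2(1−ρ)) = 0.1021/(2·0.6804) = 0.07506

Final: 0.07506


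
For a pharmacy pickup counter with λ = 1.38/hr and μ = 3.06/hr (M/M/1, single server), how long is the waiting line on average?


ρ = 1.38/3.06 = 0.4510
Lq = ρ²/(1−ρ) = 0.2034/0.5490 = 0.3704

Final: 0.3704


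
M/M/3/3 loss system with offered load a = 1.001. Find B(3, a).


B(c,a) = (a^c/c!) / Σ_{k=0}^{c} a^k/k!
a^3/3! = 0.167167
Σ terms (k=0..3): 1.00000 + 1.00100 + 0.50100 + 0.16717 = 2.669168
B = 0.167167/2.669168 = 0.062629

Final: 0.062629


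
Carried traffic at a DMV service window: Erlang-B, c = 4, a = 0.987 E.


B(4,0.987) = 0.014788 (Erlang-B)
Carried load = a(1 − B) = 0.987·(1 − 0.014788) = 0.987·0.985212 = 0.9724 E

Final: 0.9724 Erlangs


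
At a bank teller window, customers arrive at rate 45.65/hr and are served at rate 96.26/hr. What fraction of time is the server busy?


ρ = λ/μ = 45.65/96.26 = 0.4742

Final: 0.4742


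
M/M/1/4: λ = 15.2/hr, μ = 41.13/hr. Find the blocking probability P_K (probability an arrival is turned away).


ρ = λ/μ = 15.2/41.13 = 0.3696
P_K = (1−ρ)ρ^K/(1−ρ^(K+1)) = (0.6304·0.018653)/(1 − 0.006893)
= 0.011759/0.993107 = 0.011841

Final: 0.011841


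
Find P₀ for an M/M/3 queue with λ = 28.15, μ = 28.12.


a = λ/μ = 28.15/28.12 = 1.0011; ρ = a/c = 0.3337
Σ_{k=0}^{2} a^k/k! (terms k=0..2) = 1.00000 + 1.00107 + 0.50107 = 2.50213
Tail: a^3/(3!(1−ρ)) = 1.00320/(6·0.6663) = 0.25093
P₀ = 1/(2.50213 + 0.25093) = 1/2.75307 = 0.363231

Final: 0.363231


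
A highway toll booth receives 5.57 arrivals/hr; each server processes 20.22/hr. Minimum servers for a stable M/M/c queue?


Stability requires cμ > λ ⇔ c > λ/μ.
λ/μ = 5.57/20.22 = 0.2755
Minimum integer c = ⌊0.2755⌋ + 1 = 1
Check: 1·20.22 = 20.22 > 5.57, while 0·20.22 = 0.00 ≤ 5.57

Final: 1 servers


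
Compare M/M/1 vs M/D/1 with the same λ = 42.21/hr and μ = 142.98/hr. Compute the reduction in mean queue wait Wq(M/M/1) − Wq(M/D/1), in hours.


ρ = 42.21/142.98 = 0.2952
Wq(M/M/1) = ρ/(μ−λ) = 0.2952/100.77 = 0.002930 hr
Wq(M/D/1) = ρ/(2(μ−λ)) = 0.001465 hr
Savings = 0.002930 − 0.001465 = 0.001465 hr

Final: 0.001465 hr


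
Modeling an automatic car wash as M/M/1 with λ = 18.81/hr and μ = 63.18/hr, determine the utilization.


ρ = λ/μ = 18.81/63.18 = 0.2977

Final: 0.2977


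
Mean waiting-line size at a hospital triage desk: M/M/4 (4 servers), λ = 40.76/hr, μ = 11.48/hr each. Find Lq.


a = λ/μ = 3.5505; ρ = a/4 = 0.8876
P₀ = 0.012947
Lq = P₀·a^c·ρ / (c!·(1−ρ)²) = 0.012947·158.91656·0.8876/(24·0.01263)
= 6.02634

Final: 6.02634


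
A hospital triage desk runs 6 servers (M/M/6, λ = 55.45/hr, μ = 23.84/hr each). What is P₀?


a = λ/μ = 55.45/23.84 = 2.3259; ρ = a/c = 0.3877
Σ_{k=0}^{5} a^k/k! (terms k=0..5) = 1.00000 + 2.32592 + 2.70496 + 2.09717 + 1.21947 + 0.56728 = 9.91480
Tail: a^6/(6!(1−ρ)) = 158.33313/(720·0.6123) = 0.35912
P₀ = 1/(9.91480 + 0.35912) = 1/10.27392 = 0.097334

Final: 0.097334


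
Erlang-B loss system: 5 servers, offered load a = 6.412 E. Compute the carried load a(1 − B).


B(5,6.412) = 0.388213 (Erlang-B)
Carried load = a(1 − B) = 6.412·(1 − 0.388213) = 6.412·0.611787 = 3.9228 E

Final: 3.9228 Erlangs


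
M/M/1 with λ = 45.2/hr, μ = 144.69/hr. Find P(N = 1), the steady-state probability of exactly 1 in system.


ρ = 45.2/144.69 = 0.3124
P_n = (1−ρ)·ρ^n = (1 − 0.3124)·0.3124^1 = 0.6876·0.312392 = 0.214803

Final: 0.214803


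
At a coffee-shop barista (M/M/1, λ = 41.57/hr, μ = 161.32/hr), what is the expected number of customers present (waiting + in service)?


ρ = λ/μ = 41.57/161.32 = 0.2577
L = ρ/(1−ρ) = 0.2577/(1 − 0.2577) = 0.2577/0.7423 = 0.3471

Final: 0.3471


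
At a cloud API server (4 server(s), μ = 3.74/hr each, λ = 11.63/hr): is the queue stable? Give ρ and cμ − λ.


Total capacity cμ = 4·3.74 = 14.96/hr
ρ = λ/(cμ) = 11.63/14.96 = 0.7774
Stable ⇔ ρ < 1: YES
Spare capacity = cμ − λ = 14.96 − 11.63 = 3.33/hr

Final: ρ = 0.7774; stable; margin = 3.33/hr


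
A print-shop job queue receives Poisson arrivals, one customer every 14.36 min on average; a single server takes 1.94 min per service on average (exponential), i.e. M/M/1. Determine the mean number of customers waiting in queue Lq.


λ = 60/14.36 = 4.1783 /hr
μ = 60/1.94 = 30.9278 /hr
ρ = λ/μ = 4.1783/30.9278 = 0.1351
Lq = ρ²/(1−ρ) = 0.01825/0.8649 = 0.02110

Final: 0.02110


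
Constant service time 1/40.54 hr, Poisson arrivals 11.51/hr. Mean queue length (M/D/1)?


ρ = 11.51/40.54 = 0.2839
M/D/1: Lq = ρ²/(2(1−ρ)) = 0.08061/(2·0.7161) = 0.05628

Final: 0.05628


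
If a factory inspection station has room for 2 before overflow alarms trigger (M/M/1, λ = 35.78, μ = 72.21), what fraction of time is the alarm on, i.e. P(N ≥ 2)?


ρ = 35.78/72.21 = 0.4955
P(N ≥ n) = ρ^n = 0.4955^2 = 0.245519

Final: 0.245519


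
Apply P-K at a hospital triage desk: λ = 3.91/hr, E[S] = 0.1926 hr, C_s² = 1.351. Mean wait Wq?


ρ = λ·E[S] = 3.91·0.1926 = 0.7531
E[S²] = E[S]²(1+C_s²) = 0.1926²·(1+1.351) = 0.087210
Wq = λ·E[S²]/(2(1−ρ)) = 3.91·0.087210/(2·0.2469) = 0.69045 hr

Final: 0.69045 hr


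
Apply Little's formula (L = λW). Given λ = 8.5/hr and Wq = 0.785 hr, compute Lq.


Lq = λWq = 8.5·0.785 = 6.6725

Final: 6.6725


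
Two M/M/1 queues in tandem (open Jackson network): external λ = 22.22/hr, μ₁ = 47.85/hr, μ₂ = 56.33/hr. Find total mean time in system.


Each node sees arrival rate λ = 22.22/hr (tandem ⇒ throughput preserved).
W₁ = 1/(μ₁−λ) = 1/(47.85−22.22) = 0.03902 hr
W₂ = 1/(μ₂−λ) = 1/(56.33−22.22) = 0.02932 hr
W_total = W₁ + W₂ = 0.03902 + 0.02932 = 0.06833 hr

Final: 0.06833 hr


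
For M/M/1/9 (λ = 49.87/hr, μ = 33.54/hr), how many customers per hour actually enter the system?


ρ = 1.4869; P_K = (1−ρ)ρ^9/(1−ρ^10) = 0.333771
λ_eff = λ(1 − P_K) = 49.87·(1 − 0.333771) = 49.87·0.666229 = 33.2248 /hr

Final: 33.2248 /hr


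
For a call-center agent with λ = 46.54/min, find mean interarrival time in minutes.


Mean interarrival time = 1/λ = 1/46.54 minute = 0.02149 minute
In minutes: 0.02149 × 1 = 0.02149 min

Final: 0.02149 min


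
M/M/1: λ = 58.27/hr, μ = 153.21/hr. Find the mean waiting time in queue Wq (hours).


ρ = 58.27/153.21 = 0.3803
Wq = ρ/(μ−λ) = 0.3803/(153.21 − 58.27) = 0.3803/94.94 = 0.004006 hr

Final: 0.004006 hr


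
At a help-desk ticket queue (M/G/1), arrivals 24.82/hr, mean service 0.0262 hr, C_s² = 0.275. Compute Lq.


ρ = λ·E[S] = 24.82·0.0262 = 0.6503
Lq = ρ²(1+C_s²)/(2(1−ρ)) = 0.4229·(1+0.275)/(2·0.3497)
= 0.4229·1.2750/0.6994 = 0.77085

Final: 0.77085


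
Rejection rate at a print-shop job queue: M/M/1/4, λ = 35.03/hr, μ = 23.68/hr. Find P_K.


ρ = λ/μ = 35.03/23.68 = 1.4793
P_K = (1−ρ)ρ^K/(1−ρ^(K+1)) = (-0.4793·4.788878)/(1 − 7.084223)
= -2.295345/-6.084223 = 0.377262

Final: 0.377262


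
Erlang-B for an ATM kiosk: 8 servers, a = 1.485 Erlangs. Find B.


B(c,a) = (a^c/c!) / Σ_{k=0}^{c} a^k/k!
a^8/8! = 0.0005865
Σ terms (k=0..8): 1.00000 + 1.48500 + 1.10261 + 0.54579 + 0.20263 + 0.06018 + 0.01489 + 0.003160 + 0.0005865 = 4.414852
B = 0.0005865/4.414852 = 0.0001329

Final: 0.0001329


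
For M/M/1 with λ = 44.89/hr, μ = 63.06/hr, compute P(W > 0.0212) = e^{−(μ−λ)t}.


W ~ Exponential(μ−λ) for M/M/1.
μ − λ = 63.06 − 44.89 = 18.1700
P(W > t) = e^{−(μ−λ)t} = e^{−0.3852} = 0.680312

Final: 0.680312


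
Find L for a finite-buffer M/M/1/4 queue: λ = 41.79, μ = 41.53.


ρ = 41.79/41.53 = 1.0063
L = ρ[1 − (K+1)ρ^K + Kρ^(K+1)] / [(1−ρ)(1−ρ^(K+1))]
Numerator: 1.0063·(1 − 5·1.025278 + 4·1.031697) = 0.0003994
Denominator: (-0.006261)·(-0.031697) = 0.0001984
L = 0.0003994/0.0001984 = 2.0125

Final: 2.0125


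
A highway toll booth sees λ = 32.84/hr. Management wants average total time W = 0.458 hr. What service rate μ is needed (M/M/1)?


W = 1/(μ−λ) ⇒ μ − λ = 1/W = 1/0.458 = 2.1834
μ = λ + 1/W = 32.84 + 2.1834 = 35.0234 per hr

Final: 35.0234 /hr


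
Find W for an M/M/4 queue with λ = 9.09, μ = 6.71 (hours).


a = 1.3547; ρ = 0.3387; P₀ = 0.256486
Lq = P₀·a^c·ρ/(c!(1−ρ)²) = 0.02787
Wq = Lq/λ = 0.02787/9.09 = 0.003066 hr
W = Wq + 1/μ = 0.003066 + 0.14903 = 0.15210 hr

Final: 0.15210 hr


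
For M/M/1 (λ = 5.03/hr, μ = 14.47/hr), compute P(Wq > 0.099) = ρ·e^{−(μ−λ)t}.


ρ = 5.03/14.47 = 0.3476
P(Wq > t) = ρ·e^{−(μ−λ)t} = 0.3476·e^{−0.9346}
= 0.3476·0.392759 = 0.136529

Final: 0.136529


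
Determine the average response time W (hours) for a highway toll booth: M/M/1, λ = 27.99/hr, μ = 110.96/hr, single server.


W = 1/(μ−λ) = 1/(110.96 − 27.99) = 1/82.97 = 0.01205 hr

Final: 0.01205 hr


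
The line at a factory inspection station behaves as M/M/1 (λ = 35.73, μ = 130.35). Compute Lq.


ρ = 35.73/130.35 = 0.2741
Lq = ρ²/(1−ρ) = 0.07514/0.7259 = 0.1035

Final: 0.1035


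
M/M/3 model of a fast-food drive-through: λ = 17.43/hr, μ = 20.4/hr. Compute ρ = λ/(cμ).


ρ = λ/(cμ) = 17.43/(3·20.4) = 17.43/61.20 = 0.2848

Final: 0.2848


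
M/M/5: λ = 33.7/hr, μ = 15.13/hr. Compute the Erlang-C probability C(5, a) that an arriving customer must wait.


a = λ/μ = 2.2274; ρ = a/5 = 0.4455
P₀ = 0.106394 (from M/M/c formula)
C(c,a) = [a^c/(c!(1−ρ))]·P₀ = [54.82200/(120·0.5545)]·0.106394
= 0.82385·0.106394 = 0.087653

Final: 0.087653


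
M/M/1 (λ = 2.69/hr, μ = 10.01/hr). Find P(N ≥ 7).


ρ = 2.69/10.01 = 0.2687
P(N ≥ n) = ρ^n = 0.2687^7 = 0.0001012

Final: 0.0001012


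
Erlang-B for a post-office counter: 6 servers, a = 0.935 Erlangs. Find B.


B(c,a) = (a^c/c!) / Σ_{k=0}^{c} a^k/k!
a^6/6! = 0.0009280
Σ terms (k=0..6): 1.00000 + 0.93500 + 0.43711 + 0.13623 + 0.03184 + 0.005955 + 0.0009280 = 2.547073
B = 0.0009280/2.547073 = 0.0003643

Final: 0.0003643


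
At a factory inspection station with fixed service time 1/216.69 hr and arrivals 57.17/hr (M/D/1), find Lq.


ρ = 57.17/216.69 = 0.2638
M/D/1: Lq = ρ²/(2(1−ρ)) = 0.06961/(2·0.7362) = 0.04728

Final: 0.04728


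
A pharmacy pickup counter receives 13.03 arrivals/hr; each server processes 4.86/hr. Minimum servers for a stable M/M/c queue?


Stability requires cμ > λ ⇔ c > λ/μ.
λ/μ = 13.03/4.86 = 2.6811
Minimum integer c = ⌊2.6811⌋ + 1 = 3
Check: 3·4.86 = 14.58 > 13.03, while 2·4.86 = 9.72 ≤ 13.03

Final: 3 servers


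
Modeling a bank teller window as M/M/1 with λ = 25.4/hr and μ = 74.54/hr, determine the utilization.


ρ = λ/μ = 25.4/74.54 = 0.3408

Final: 0.3408


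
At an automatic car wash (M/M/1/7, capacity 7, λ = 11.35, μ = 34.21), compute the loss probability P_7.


ρ = λ/μ = 11.35/34.21 = 0.3318
P_K = (1−ρ)ρ^K/(1−ρ^(K+1)) = (0.6682·0.0004425)/(1 − 0.0001468)
= 0.0002957/0.999853 = 0.0002957

Final: 0.0002957


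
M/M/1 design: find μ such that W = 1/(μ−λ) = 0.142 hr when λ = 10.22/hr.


W = 1/(μ−λ) ⇒ μ − λ = 1/W = 1/0.142 = 7.0423
μ = λ + 1/W = 10.22 + 7.0423 = 17.2623 per hr

Final: 17.2623 /hr


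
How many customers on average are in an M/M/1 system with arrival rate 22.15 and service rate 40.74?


ρ = λ/μ = 22.15/40.74 = 0.5437
L = ρ/(1−ρ) = 0.5437/(1 − 0.5437) = 0.5437/0.4563 = 1.1915

Final: 1.1915


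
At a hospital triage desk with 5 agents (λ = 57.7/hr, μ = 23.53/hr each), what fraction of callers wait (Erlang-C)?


a = λ/μ = 2.4522; ρ = a/5 = 0.4904
P₀ = 0.084224 (from M/M/c formula)
C(c,a) = [a^c/(c!(1−ρ))]·P₀ = [88.66851/(120·0.5096)]·0.084224
= 1.45008·0.084224 = 0.122131

Final: 0.122131


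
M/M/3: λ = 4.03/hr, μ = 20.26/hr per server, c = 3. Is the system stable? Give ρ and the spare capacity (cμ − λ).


Total capacity cμ = 3·20.26 = 60.78/hr
ρ = λ/(cμ) = 4.03/60.78 = 0.06630
Stable ⇔ ρ < 1: YES
Spare capacity = cμ − λ = 60.78 − 4.03 = 56.75/hr

Final: ρ = 0.06630; stable; margin = 56.75/hr


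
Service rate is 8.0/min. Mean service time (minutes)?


Mean service time = 1/μ = 1/8.0 minute = 0.12500 minute
In minutes: 0.12500 × 1 = 0.1250 min

Final: 0.1250 min


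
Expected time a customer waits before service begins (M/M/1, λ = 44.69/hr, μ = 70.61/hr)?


ρ = 44.69/70.61 = 0.6329
Wq = ρ/(μ−λ) = 0.6329/(70.61 − 44.69) = 0.6329/25.92 = 0.02442 hr

Final: 0.02442 hr


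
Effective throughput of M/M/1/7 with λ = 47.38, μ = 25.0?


ρ = 1.8952; P_K = (1−ρ)ρ^7/(1−ρ^8) = 0.475206
λ_eff = λ(1 − P_K) = 47.38·(1 − 0.475206) = 47.38·0.524794 = 24.8647 /hr

Final: 24.8647 /hr


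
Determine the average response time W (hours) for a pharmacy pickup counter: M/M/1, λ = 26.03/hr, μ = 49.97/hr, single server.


W = 1/(μ−λ) = 1/(49.97 − 26.03) = 1/23.94 = 0.04177 hr

Final: 0.04177 hr


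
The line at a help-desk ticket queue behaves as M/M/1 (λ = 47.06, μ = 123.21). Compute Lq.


ρ = 47.06/123.21 = 0.3819
Lq = ρ²/(1−ρ) = 0.1459/0.6181 = 0.2360

Final: 0.2360


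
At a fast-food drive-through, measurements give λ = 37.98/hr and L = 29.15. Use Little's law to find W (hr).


W = L/λ = 29.15/37.98 = 0.7675 hr

Final: 0.7675 hr


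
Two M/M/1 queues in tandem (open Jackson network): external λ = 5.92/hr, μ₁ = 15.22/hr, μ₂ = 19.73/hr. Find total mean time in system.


Each node sees arrival rate λ = 5.92/hr (tandem ⇒ throughput preserved).
W₁ = 1/(μ₁−λ) = 1/(15.22−5.92) = 0.10753 hr
W₂ = 1/(μ₂−λ) = 1/(19.73−5.92) = 0.07241 hr
W_total = W₁ + W₂ = 0.10753 + 0.07241 = 0.17994 hr

Final: 0.17994 hr
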